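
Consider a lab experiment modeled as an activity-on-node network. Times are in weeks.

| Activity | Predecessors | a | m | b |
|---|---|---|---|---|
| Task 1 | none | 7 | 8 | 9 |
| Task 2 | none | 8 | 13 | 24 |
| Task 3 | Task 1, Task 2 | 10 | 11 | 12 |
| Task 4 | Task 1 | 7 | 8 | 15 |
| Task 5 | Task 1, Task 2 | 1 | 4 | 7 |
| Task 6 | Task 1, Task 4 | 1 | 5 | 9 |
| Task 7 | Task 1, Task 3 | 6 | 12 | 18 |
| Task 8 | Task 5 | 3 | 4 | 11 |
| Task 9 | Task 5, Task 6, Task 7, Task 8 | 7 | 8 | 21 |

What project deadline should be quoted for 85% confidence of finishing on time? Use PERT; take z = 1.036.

51.2 weeks

te_Task 1 = (7 + 4·8 + 9)/6 = 48/6 = 8; σ²_Task 1 = ((9−7)/6)² = 0.111
te_Task 2 = (8 + 4·13 + 24)/6 = 84/6 = 14; σ²_Task 2 = ((24−8)/6)² = 7.111
te_Task 3 = (10 + 4·11 + 12)/6 = 66/6 = 11; σ²_Task 3 = ((12−10)/6)² = 0.111
te_Task 4 = (7 + 4·8 + 15)/6 = 54/6 = 9; σ²_Task 4 = ((15−7)/6)² = 1.778
te_Task 5 = (1 + 4·4 + 7)/6 = 24/6 = 4; σ²_Task 5 = ((7−1)/6)² = 1.000
te_Task 6 = (1 + 4·5 + 9)/6 = 30/6 = 5; σ²_Task 6 = ((9−1)/6)² = 1.778
te_Task 7 = (6 + 4·12 + 18)/6 = 72/6 = 12; σ²_Task 7 = ((18−6)/6)² = 4.000
te_Task 8 = (3 + 4·4 + 11)/6 = 30/6 = 5; σ²_Task 8 = ((11−3)/6)² = 1.778
te_Task 9 = (7 + 4·8 + 21)/6 = 60/6 = 10; σ²_Task 9 = ((21−7)/6)² = 5.444

Forward pass:
ES_Task 1 = 0; EF_Task 1 = 8
ES_Task 2 = 0; EF_Task 2 = 14
ES_Task 3 = max(EF_Task 1=8, EF_Task 2=14) = 14; EF_Task 3 = 14+11 = 25
ES_Task 4 = 8; EF_Task 4 = 8+9 = 17
ES_Task 5 = max(EF_Task 1=8, EF_Task 2=14) = 14; EF_Task 5 = 14+4 = 18
ES_Task 6 = max(EF_Task 1=8, EF_Task 4=17) = 17; EF_Task 6 = 17+5 = 22
ES_Task 7 = max(EF_Task 1=8, EF_Task 3=25) = 25; EF_Task 7 = 25+12 = 37
ES_Task 8 = 18; EF_Task 8 = 18+5 = 23
ES_Task 9 = max(EF_Task 5=18, EF_Task 6=22, EF_Task 7=37, EF_Task 8=23) = 37; EF_Task 9 = 37+10 = 47
Expected project duration μ = 47 weeks. Critical path: Task 2 → Task 3 → Task 7 → Task 9.

Variance along critical path = 7.111 + 0.111 + 4.000 + 5.444 = 16.667; σ = 4.082 weeks.
D = μ + z·σ = 47 + 1.036·4.082 = 51.2 weeks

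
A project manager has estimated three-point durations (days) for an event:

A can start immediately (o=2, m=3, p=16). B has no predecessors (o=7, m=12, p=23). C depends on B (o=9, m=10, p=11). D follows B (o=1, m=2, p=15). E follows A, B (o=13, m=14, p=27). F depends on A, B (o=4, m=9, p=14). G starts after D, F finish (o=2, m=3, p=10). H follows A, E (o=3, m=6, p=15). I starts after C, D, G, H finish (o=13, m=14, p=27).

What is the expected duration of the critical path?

te_A = (2 + 4·3 + 16)/6 = 30/6 = 5
te_B = (7 + 4·12 + 23)/6 = 78/6 = 13
te_C = (9 + 4·10 + 11)/6 = 60/6 = 10
te_D = (1 + 4·2 + 15)/6 = 24/6 = 4
te_E = (13 + 4·14 + 27)/6 = 96/6 = 16
te_F = (4 + 4·9 + 14)/6 = 54/6 = 9
te_G = (2 + 4·3 + 10)/6 = 24/6 = 4
te_H = (3 + 4·6 + 15)/6 = 42/6 = 7
te_I = (13 + 4·14 + 27)/6 = 96/6 = 16

Forward pass:
ES_A = 0; EF_A = 5
ES_B = 0; EF_B = 13
ES_C = 13; EF_C = 13+10 = 23
ES_D = 13; EF_D = 13+4 = 17
ES_E = max(EF_A=5, EF_B=13) = 13; EF_E = 13+16 = 29
ES_F = max(EF_A=5, EF_B=13) = 13; EF_F = 13+9 = 22
ES_G = max(EF_D=17, EF_F=22) = 22; EF_G = 22+4 = 26
ES_H = max(EF_A=5, EF_E=29) = 29; EF_H = 29+7 = 36
ES_I = max(EF_C=23, EF_D=17, EF_G=26, EF_H=36) = 36; EF_I = 36+16 = 52
Expected project duration μ = 52 days. Critical path: B → E → H → I.

52 days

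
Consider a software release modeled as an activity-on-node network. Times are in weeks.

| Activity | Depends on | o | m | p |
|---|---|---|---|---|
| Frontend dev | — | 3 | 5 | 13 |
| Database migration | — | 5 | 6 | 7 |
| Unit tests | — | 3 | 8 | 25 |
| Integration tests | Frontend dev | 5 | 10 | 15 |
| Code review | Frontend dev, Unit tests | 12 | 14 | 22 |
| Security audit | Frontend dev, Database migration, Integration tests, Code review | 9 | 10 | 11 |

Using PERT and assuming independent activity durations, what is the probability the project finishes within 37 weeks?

0.690

te_Frontend dev = (3 + 4·5 + 13)/6 = 36/6 = 6; σ²_Frontend dev = ((13−3)/6)² = 2.778
te_Database migration = (5 + 4·6 + 7)/6 = 36/6 = 6; σ²_Database migration = ((7−5)/6)² = 0.111
te_Unit tests = (3 + 4·8 + 25)/6 = 60/6 = 10; σ²_Unit tests = ((25−3)/6)² = 13.444
te_Integration tests = (5 + 4·10 + 15)/6 = 60/6 = 10; σ²_Integration tests = ((15−5)/6)² = 2.778
te_Code review = (12 + 4·14 + 22)/6 = 90/6 = 15; σ²_Code review = ((22−12)/6)² = 2.778
te_Security audit = (9 + 4·10 + 11)/6 = 60/6 = 10; σ²_Security audit = ((11−9)/6)² = 0.111

Forward pass:
ES_Frontend dev = 0; EF_Frontend dev = 6
ES_Database migration = 0; EF_Database migration = 6
ES_Unit tests = 0; EF_Unit tests = 10
ES_Integration tests = 6; EF_Integration tests = 6+10 = 16
ES_Code review = max(EF_Frontend dev=6, EF_Unit tests=10) = 10; EF_Code review = 10+15 = 25
ES_Security audit = max(EF_Frontend dev=6, EF_Database migration=6, EF_Integration tests=16, EF_Code review=25) = 25; EF_Security audit = 25+10 = 35
Expected project duration μ = 35 weeks. Critical path: Unit tests → Code review → Security audit.

Variance along critical path = 13.444 + 2.778 + 0.111 = 16.333; σ = √16.333 = 4.041 weeks.
Z = (37 − 35) / 4.041 = 0.495
P(T ≤ 37) = Φ(0.495) ≈ 0.690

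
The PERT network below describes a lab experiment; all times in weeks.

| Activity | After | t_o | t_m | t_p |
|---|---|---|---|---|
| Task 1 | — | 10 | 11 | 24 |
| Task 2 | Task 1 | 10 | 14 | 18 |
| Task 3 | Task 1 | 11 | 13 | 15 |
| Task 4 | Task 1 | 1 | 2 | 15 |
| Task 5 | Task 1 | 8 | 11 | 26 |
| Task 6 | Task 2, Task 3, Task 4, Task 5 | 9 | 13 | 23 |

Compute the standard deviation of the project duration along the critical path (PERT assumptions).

3.56 weeks

te_Task 1 = (10 + 4·11 + 24)/6 = 78/6 = 13; σ²_Task 1 = ((24−10)/6)² = 5.444
te_Task 2 = (10 + 4·14 + 18)/6 = 84/6 = 14; σ²_Task 2 = ((18−10)/6)² = 1.778
te_Task 3 = (11 + 4·13 + 15)/6 = 78/6 = 13; σ²_Task 3 = ((15−11)/6)² = 0.444
te_Task 4 = (1 + 4·2 + 15)/6 = 24/6 = 4; σ²_Task 4 = ((15−1)/6)² = 5.444
te_Task 5 = (8 + 4·11 + 26)/6 = 78/6 = 13; σ²_Task 5 = ((26−8)/6)² = 9.000
te_Task 6 = (9 + 4·13 + 23)/6 = 84/6 = 14; σ²_Task 6 = ((23−9)/6)² = 5.444

Forward pass:
ES_Task 1 = 0; EF_Task 1 = 13
ES_Task 2 = 13; EF_Task 2 = 13+14 = 27
ES_Task 3 = 13; EF_Task 3 = 13+13 = 26
ES_Task 4 = 13; EF_Task 4 = 13+4 = 17
ES_Task 5 = 13; EF_Task 5 = 13+13 = 26
ES_Task 6 = max(EF_Task 2=27, EF_Task 3=26, EF_Task 4=17, EF_Task 5=26) = 27; EF_Task 6 = 27+14 = 41
Expected project duration μ = 41 weeks. Critical path: Task 1 → Task 2 → Task 6.

Variance along critical path = 5.444 + 1.778 + 5.444 = 12.667
σ = √12.667 = 3.559 weeks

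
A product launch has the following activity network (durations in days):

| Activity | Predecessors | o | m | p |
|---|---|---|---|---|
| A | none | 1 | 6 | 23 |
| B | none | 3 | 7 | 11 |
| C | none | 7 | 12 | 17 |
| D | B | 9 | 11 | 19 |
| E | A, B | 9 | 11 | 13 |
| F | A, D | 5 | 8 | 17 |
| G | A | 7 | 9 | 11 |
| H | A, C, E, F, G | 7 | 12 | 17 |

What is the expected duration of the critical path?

40 days

te_A = (1 + 4·6 + 23)/6 = 48/6 = 8
te_B = (3 + 4·7 + 11)/6 = 42/6 = 7
te_C = (7 + 4·12 + 17)/6 = 72/6 = 12
te_D = (9 + 4·11 + 19)/6 = 72/6 = 12
te_E = (9 + 4·11 + 13)/6 = 66/6 = 11
te_F = (5 + 4·8 + 17)/6 = 54/6 = 9
te_G = (7 + 4·9 + 11)/6 = 54/6 = 9
te_H = (7 + 4·12 + 17)/6 = 72/6 = 12

Forward pass:
ES_A = 0; EF_A = 8
ES_B = 0; EF_B = 7
ES_C = 0; EF_C = 12
ES_D = 7; EF_D = 7+12 = 19
ES_E = max(EF_A=8, EF_B=7) = 8; EF_E = 8+11 = 19
ES_F = max(EF_A=8, EF_D=19) = 19; EF_F = 19+9 = 28
ES_G = 8; EF_G = 8+9 = 17
ES_H = max(EF_A=8, EF_C=12, EF_E=19, EF_F=28, EF_G=17) = 28; EF_H = 28+12 = 40
Expected project duration μ = 40 days. Critical path: B → D → F → H.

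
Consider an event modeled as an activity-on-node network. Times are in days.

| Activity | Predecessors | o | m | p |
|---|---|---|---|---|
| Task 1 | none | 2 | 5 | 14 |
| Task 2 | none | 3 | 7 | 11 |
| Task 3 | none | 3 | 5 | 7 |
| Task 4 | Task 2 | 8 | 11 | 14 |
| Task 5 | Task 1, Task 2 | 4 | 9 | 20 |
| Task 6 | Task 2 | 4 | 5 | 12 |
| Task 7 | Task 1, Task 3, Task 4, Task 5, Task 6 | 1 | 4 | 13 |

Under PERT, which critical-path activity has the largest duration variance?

Task 7

te_Task 1 = (2 + 4·5 + 14)/6 = 36/6 = 6; σ²_Task 1 = ((14−2)/6)² = 4.000
te_Task 2 = (3 + 4·7 + 11)/6 = 42/6 = 7; σ²_Task 2 = ((11−3)/6)² = 1.778
te_Task 3 = (3 + 4·5 + 7)/6 = 30/6 = 5; σ²_Task 3 = ((7−3)/6)² = 0.444
te_Task 4 = (8 + 4·11 + 14)/6 = 66/6 = 11; σ²_Task 4 = ((14−8)/6)² = 1.000
te_Task 5 = (4 + 4·9 + 20)/6 = 60/6 = 10; σ²_Task 5 = ((20−4)/6)² = 7.111
te_Task 6 = (4 + 4·5 + 12)/6 = 36/6 = 6; σ²_Task 6 = ((12−4)/6)² = 1.778
te_Task 7 = (1 + 4·4 + 13)/6 = 30/6 = 5; σ²_Task 7 = ((13−1)/6)² = 4.000

Forward pass:
ES_Task 1 = 0; EF_Task 1 = 6
ES_Task 2 = 0; EF_Task 2 = 7
ES_Task 3 = 0; EF_Task 3 = 5
ES_Task 4 = 7; EF_Task 4 = 7+11 = 18
ES_Task 5 = max(EF_Task 1=6, EF_Task 2=7) = 7; EF_Task 5 = 7+10 = 17
ES_Task 6 = 7; EF_Task 6 = 7+6 = 13
ES_Task 7 = max(EF_Task 1=6, EF_Task 3=5, EF_Task 4=18, EF_Task 5=17, EF_Task 6=13) = 18; EF_Task 7 = 18+5 = 23
Expected project duration μ = 23 days. Critical path: Task 2 → Task 4 → Task 7.

Variances on critical path: σ²_Task 2=1.778, σ²_Task 4=1.000, σ²_Task 7=4.000.
Largest is σ²_Task 7 = 4.000.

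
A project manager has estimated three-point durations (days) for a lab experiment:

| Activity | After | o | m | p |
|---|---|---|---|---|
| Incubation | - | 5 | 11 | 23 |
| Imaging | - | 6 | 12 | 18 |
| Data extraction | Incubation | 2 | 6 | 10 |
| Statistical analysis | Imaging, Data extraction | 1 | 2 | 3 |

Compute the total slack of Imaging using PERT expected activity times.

6 days

te_Incubation = (5 + 4·11 + 23)/6 = 72/6 = 12
te_Imaging = (6 + 4·12 + 18)/6 = 72/6 = 12
te_Data extraction = (2 + 4·6 + 10)/6 = 36/6 = 6
te_Statistical analysis = (1 + 4·2 + 3)/6 = 12/6 = 2

Forward pass:
ES_Incubation = 0; EF_Incubation = 12
ES_Imaging = 0; EF_Imaging = 12
ES_Data extraction = 12; EF_Data extraction = 12+6 = 18
ES_Statistical analysis = max(EF_Imaging=12, EF_Data extraction=18) = 18; EF_Statistical analysis = 18+2 = 20
Expected project duration μ = 20 days. Critical path: Incubation → Data extraction → Statistical analysis.

Backward pass:
LF_Statistical analysis = 20; LS_Statistical analysis = 20−2 = 18
LF_Data extraction = LS_Statistical analysis = 18; LS_Data extraction = 18−6 = 12
LF_Imaging = LS_Statistical analysis = 18; LS_Imaging = 18−12 = 6
LF_Incubation = LS_Data extraction = 12; LS_Incubation = 12−12 = 0
Slack_Imaging = LS_Imaging − ES_Imaging = 6 − 0 = 6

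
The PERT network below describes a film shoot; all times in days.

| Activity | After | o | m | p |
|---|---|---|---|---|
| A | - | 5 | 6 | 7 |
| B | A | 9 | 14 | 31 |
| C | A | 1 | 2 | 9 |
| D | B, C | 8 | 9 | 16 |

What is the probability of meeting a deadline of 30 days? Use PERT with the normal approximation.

0.305

te_A = (5 + 4·6 + 7)/6 = 36/6 = 6; σ²_A = ((7−5)/6)² = 0.111
te_B = (9 + 4·14 + 31)/6 = 96/6 = 16; σ²_B = ((31−9)/6)² = 13.444
te_C = (1 + 4·2 + 9)/6 = 18/6 = 3; σ²_C = ((9−1)/6)² = 1.778
te_D = (8 + 4·9 + 16)/6 = 60/6 = 10; σ²_D = ((16−8)/6)² = 1.778

Forward pass:
ES_A = 0; EF_A = 6
ES_B = 6; EF_B = 6+16 = 22
ES_C = 6; EF_C = 6+3 = 9
ES_D = max(EF_B=22, EF_C=9) = 22; EF_D = 22+10 = 32
Expected project duration μ = 32 days. Critical path: A → B → D.

Variance along critical path = 0.111 + 13.444 + 1.778 = 15.333; σ = √15.333 = 3.916 days.
Z = (30 − 32) / 3.916 = -0.511
P(T ≤ 30) = Φ(-0.511) ≈ 0.305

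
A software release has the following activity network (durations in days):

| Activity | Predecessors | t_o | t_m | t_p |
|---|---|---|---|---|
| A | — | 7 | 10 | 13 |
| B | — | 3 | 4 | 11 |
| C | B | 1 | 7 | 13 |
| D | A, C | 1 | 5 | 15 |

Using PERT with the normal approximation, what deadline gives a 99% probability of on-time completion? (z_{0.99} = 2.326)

25.8 days

te_A = (7 + 4·10 + 13)/6 = 60/6 = 10; σ²_A = ((13−7)/6)² = 1.000
te_B = (3 + 4·4 + 11)/6 = 30/6 = 5; σ²_B = ((11−3)/6)² = 1.778
te_C = (1 + 4·7 + 13)/6 = 42/6 = 7; σ²_C = ((13−1)/6)² = 4.000
te_D = (1 + 4·5 + 15)/6 = 36/6 = 6; σ²_D = ((15−1)/6)² = 5.444

Forward pass:
ES_A = 0; EF_A = 10
ES_B = 0; EF_B = 5
ES_C = 5; EF_C = 5+7 = 12
ES_D = max(EF_A=10, EF_C=12) = 12; EF_D = 12+6 = 18
Expected project duration μ = 18 days. Critical path: B → C → D.

Variance along critical path = 1.778 + 4.000 + 5.444 = 11.222; σ = 3.350 days.
D = μ + z·σ = 18 + 2.326·3.350 = 25.8 days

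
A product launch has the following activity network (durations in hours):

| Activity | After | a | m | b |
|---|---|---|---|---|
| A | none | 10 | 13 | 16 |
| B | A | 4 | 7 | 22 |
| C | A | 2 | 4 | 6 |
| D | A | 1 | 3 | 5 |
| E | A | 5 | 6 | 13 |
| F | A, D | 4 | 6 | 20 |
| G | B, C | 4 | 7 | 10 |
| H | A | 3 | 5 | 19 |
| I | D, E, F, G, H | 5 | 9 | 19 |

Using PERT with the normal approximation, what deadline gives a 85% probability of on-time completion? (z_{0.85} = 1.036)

43.2 hours

te_A = (10 + 4·13 + 16)/6 = 78/6 = 13; σ²_A = ((16−10)/6)² = 1.000
te_B = (4 + 4·7 + 22)/6 = 54/6 = 9; σ²_B = ((22−4)/6)² = 9.000
te_C = (2 + 4·4 + 6)/6 = 24/6 = 4; σ²_C = ((6−2)/6)² = 0.444
te_D = (1 + 4·3 + 5)/6 = 18/6 = 3; σ²_D = ((5−1)/6)² = 0.444
te_E = (5 + 4·6 + 13)/6 = 42/6 = 7; σ²_E = ((13−5)/6)² = 1.778
te_F = (4 + 4·6 + 20)/6 = 48/6 = 8; σ²_F = ((20−4)/6)² = 7.111
te_G = (4 + 4·7 + 10)/6 = 42/6 = 7; σ²_G = ((10−4)/6)² = 1.000
te_H = (3 + 4·5 + 19)/6 = 42/6 = 7; σ²_H = ((19−3)/6)² = 7.111
te_I = (5 + 4·9 + 19)/6 = 60/6 = 10; σ²_I = ((19−5)/6)² = 5.444

Forward pass:
ES_A = 0; EF_A = 13
ES_B = 13; EF_B = 13+9 = 22
ES_C = 13; EF_C = 13+4 = 17
ES_D = 13; EF_D = 13+3 = 16
ES_E = 13; EF_E = 13+7 = 20
ES_F = max(EF_A=13, EF_D=16) = 16; EF_F = 16+8 = 24
ES_G = max(EF_B=22, EF_C=17) = 22; EF_G = 22+7 = 29
ES_H = 13; EF_H = 13+7 = 20
ES_I = max(EF_D=16, EF_E=20, EF_F=24, EF_G=29, EF_H=20) = 29; EF_I = 29+10 = 39
Expected project duration μ = 39 hours. Critical path: A → B → G → I.

Variance along critical path = 1.000 + 9.000 + 1.000 + 5.444 = 16.444; σ = 4.055 hours.
D = μ + z·σ = 39 + 1.036·4.055 = 43.2 hours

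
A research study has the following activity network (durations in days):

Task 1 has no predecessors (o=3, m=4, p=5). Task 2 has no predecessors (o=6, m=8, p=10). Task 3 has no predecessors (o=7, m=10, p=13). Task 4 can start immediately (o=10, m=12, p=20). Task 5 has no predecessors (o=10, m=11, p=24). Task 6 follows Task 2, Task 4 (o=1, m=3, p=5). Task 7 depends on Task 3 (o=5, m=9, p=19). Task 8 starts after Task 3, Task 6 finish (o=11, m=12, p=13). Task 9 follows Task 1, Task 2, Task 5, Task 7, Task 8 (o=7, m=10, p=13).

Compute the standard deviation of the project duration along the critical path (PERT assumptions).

te_Task 1 = (3 + 4·4 + 5)/6 = 24/6 = 4; σ²_Task 1 = ((5−3)/6)² = 0.111
te_Task 2 = (6 + 4·8 + 10)/6 = 48/6 = 8; σ²_Task 2 = ((10−6)/6)² = 0.444
te_Task 3 = (7 + 4·10 + 13)/6 = 60/6 = 10; σ²_Task 3 = ((13−7)/6)² = 1.000
te_Task 4 = (10 + 4·12 + 20)/6 = 78/6 = 13; σ²_Task 4 = ((20−10)/6)² = 2.778
te_Task 5 = (10 + 4·11 + 24)/6 = 78/6 = 13; σ²_Task 5 = ((24−10)/6)² = 5.444
te_Task 6 = (1 + 4·3 + 5)/6 = 18/6 = 3; σ²_Task 6 = ((5−1)/6)² = 0.444
te_Task 7 = (5 + 4·9 + 19)/6 = 60/6 = 10; σ²_Task 7 = ((19−5)/6)² = 5.444
te_Task 8 = (11 + 4·12 + 13)/6 = 72/6 = 12; σ²_Task 8 = ((13−11)/6)² = 0.111
te_Task 9 = (7 + 4·10 + 13)/6 = 60/6 = 10; σ²_Task 9 = ((13−7)/6)² = 1.000

Forward pass:
ES_Task 1 = 0; EF_Task 1 = 4
ES_Task 2 = 0; EF_Task 2 = 8
ES_Task 3 = 0; EF_Task 3 = 10
ES_Task 4 = 0; EF_Task 4 = 13
ES_Task 5 = 0; EF_Task 5 = 13
ES_Task 6 = max(EF_Task 2=8, EF_Task 4=13) = 13; EF_Task 6 = 13+3 = 16
ES_Task 7 = 10; EF_Task 7 = 10+10 = 20
ES_Task 8 = max(EF_Task 3=10, EF_Task 6=16) = 16; EF_Task 8 = 16+12 = 28
ES_Task 9 = max(EF_Task 1=4, EF_Task 2=8, EF_Task 5=13, EF_Task 7=20, EF_Task 8=28) = 28; EF_Task 9 = 28+10 = 38
Expected project duration μ = 38 days. Critical path: Task 4 → Task 6 → Task 8 → Task 9.

Variance along critical path = 2.778 + 0.444 + 0.111 + 1.000 = 4.333
σ = √4.333 = 2.082 days

2.08 days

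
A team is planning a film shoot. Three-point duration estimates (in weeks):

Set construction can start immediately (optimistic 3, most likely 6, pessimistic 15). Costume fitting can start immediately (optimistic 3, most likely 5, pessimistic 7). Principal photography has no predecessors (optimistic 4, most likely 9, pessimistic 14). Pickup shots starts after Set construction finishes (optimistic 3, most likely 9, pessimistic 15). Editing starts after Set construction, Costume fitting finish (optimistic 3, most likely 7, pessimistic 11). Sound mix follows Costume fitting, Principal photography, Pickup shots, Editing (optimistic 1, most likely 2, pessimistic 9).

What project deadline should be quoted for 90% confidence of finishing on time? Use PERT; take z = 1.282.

te_Set construction = (3 + 4·6 + 15)/6 = 42/6 = 7; σ²_Set construction = ((15−3)/6)² = 4.000
te_Costume fitting = (3 + 4·5 + 7)/6 = 30/6 = 5; σ²_Costume fitting = ((7−3)/6)² = 0.444
te_Principal photography = (4 + 4·9 + 14)/6 = 54/6 = 9; σ²_Principal photography = ((14−4)/6)² = 2.778
te_Pickup shots = (3 + 4·9 + 15)/6 = 54/6 = 9; σ²_Pickup shots = ((15−3)/6)² = 4.000
te_Editing = (3 + 4·7 + 11)/6 = 42/6 = 7; σ²_Editing = ((11−3)/6)² = 1.778
te_Sound mix = (1 + 4·2 + 9)/6 = 18/6 = 3; σ²_Sound mix = ((9−1)/6)² = 1.778

Forward pass:
ES_Set construction = 0; EF_Set construction = 7
ES_Costume fitting = 0; EF_Costume fitting = 5
ES_Principal photography = 0; EF_Principal photography = 9
ES_Pickup shots = 7; EF_Pickup shots = 7+9 = 16
ES_Editing = max(EF_Set construction=7, EF_Costume fitting=5) = 7; EF_Editing = 7+7 = 14
ES_Sound mix = max(EF_Costume fitting=5, EF_Principal photography=9, EF_Pickup shots=16, EF_Editing=14) = 16; EF_Sound mix = 16+3 = 19
Expected project duration μ = 19 weeks. Critical path: Set construction → Pickup shots → Sound mix.

Variance along critical path = 4.000 + 4.000 + 1.778 = 9.778; σ = 3.127 weeks.
D = μ + z·σ = 19 + 1.282·3.127 = 23.0 weeks

23.0 weeks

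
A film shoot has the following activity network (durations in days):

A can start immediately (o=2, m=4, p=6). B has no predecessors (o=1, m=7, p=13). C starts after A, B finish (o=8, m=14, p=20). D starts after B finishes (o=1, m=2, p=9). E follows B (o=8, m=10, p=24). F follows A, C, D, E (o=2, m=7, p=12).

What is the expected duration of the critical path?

te_A = (2 + 4·4 + 6)/6 = 24/6 = 4
te_B = (1 + 4·7 + 13)/6 = 42/6 = 7
te_C = (8 + 4·14 + 20)/6 = 84/6 = 14
te_D = (1 + 4·2 + 9)/6 = 18/6 = 3
te_E = (8 + 4·10 + 24)/6 = 72/6 = 12
te_F = (2 + 4·7 + 12)/6 = 42/6 = 7

Forward pass:
ES_A = 0; EF_A = 4
ES_B = 0; EF_B = 7
ES_C = max(EF_A=4, EF_B=7) = 7; EF_C = 7+14 = 21
ES_D = 7; EF_D = 7+3 = 10
ES_E = 7; EF_E = 7+12 = 19
ES_F = max(EF_A=4, EF_C=21, EF_D=10, EF_E=19) = 21; EF_F = 21+7 = 28
Expected project duration μ = 28 days. Critical path: B → C → F.

28 days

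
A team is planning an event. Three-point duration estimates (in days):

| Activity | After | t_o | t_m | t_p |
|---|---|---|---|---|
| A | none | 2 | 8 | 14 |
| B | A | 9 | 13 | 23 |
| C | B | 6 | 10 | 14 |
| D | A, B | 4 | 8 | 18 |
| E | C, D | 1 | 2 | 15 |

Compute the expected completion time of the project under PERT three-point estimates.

36 days

te_A = (2 + 4·8 + 14)/6 = 48/6 = 8
te_B = (9 + 4·13 + 23)/6 = 84/6 = 14
te_C = (6 + 4·10 + 14)/6 = 60/6 = 10
te_D = (4 + 4·8 + 18)/6 = 54/6 = 9
te_E = (1 + 4·2 + 15)/6 = 24/6 = 4

Forward pass:
ES_A = 0; EF_A = 8
ES_B = 8; EF_B = 8+14 = 22
ES_C = 22; EF_C = 22+10 = 32
ES_D = max(EF_A=8, EF_B=22) = 22; EF_D = 22+9 = 31
ES_E = max(EF_C=32, EF_D=31) = 32; EF_E = 32+4 = 36
Expected project duration μ = 36 days. Critical path: A → B → C → E.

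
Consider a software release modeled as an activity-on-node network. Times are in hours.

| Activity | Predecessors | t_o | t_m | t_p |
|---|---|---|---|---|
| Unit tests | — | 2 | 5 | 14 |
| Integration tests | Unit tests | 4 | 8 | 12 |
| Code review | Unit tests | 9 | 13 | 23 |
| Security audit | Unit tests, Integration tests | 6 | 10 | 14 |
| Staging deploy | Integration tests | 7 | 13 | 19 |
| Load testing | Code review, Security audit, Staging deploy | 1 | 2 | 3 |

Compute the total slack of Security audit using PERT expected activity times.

3 hours

te_Unit tests = (2 + 4·5 + 14)/6 = 36/6 = 6
te_Integration tests = (4 + 4·8 + 12)/6 = 48/6 = 8
te_Code review = (9 + 4·13 + 23)/6 = 84/6 = 14
te_Security audit = (6 + 4·10 + 14)/6 = 60/6 = 10
te_Staging deploy = (7 + 4·13 + 19)/6 = 78/6 = 13
te_Load testing = (1 + 4·2 + 3)/6 = 12/6 = 2

Forward pass:
ES_Unit tests = 0; EF_Unit tests = 6
ES_Integration tests = 6; EF_Integration tests = 6+8 = 14
ES_Code review = 6; EF_Code review = 6+14 = 20
ES_Security audit = max(EF_Unit tests=6, EF_Integration tests=14) = 14; EF_Security audit = 14+10 = 24
ES_Staging deploy = 14; EF_Staging deploy = 14+13 = 27
ES_Load testing = max(EF_Code review=20, EF_Security audit=24, EF_Staging deploy=27) = 27; EF_Load testing = 27+2 = 29
Expected project duration μ = 29 hours. Critical path: Unit tests → Integration tests → Staging deploy → Load testing.

Backward pass:
LF_Load testing = 29; LS_Load testing = 29−2 = 27
LF_Staging deploy = LS_Load testing = 27; LS_Staging deploy = 27−13 = 14
LF_Security audit = LS_Load testing = 27; LS_Security audit = 27−10 = 17
LF_Code review = LS_Load testing = 27; LS_Code review = 27−14 = 13
LF_Integration tests = min(LS_Security audit=17, LS_Staging deploy=14) = 14; LS_Integration tests = 14−8 = 6
LF_Unit tests = min(LS_Integration tests=6, LS_Code review=13, LS_Security audit=17) = 6; LS_Unit tests = 6−6 = 0
Slack_Security audit = LS_Security audit − ES_Security audit = 17 − 14 = 3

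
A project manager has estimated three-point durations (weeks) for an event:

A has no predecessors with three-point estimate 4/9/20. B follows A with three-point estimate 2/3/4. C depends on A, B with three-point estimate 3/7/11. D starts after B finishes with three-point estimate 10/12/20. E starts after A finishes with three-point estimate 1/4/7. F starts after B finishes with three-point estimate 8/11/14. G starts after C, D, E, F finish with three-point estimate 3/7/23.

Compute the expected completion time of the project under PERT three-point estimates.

te_A = (4 + 4·9 + 20)/6 = 60/6 = 10
te_B = (2 + 4·3 + 4)/6 = 18/6 = 3
te_C = (3 + 4·7 + 11)/6 = 42/6 = 7
te_D = (10 + 4·12 + 20)/6 = 78/6 = 13
te_E = (1 + 4·4 + 7)/6 = 24/6 = 4
te_F = (8 + 4·11 + 14)/6 = 66/6 = 11
te_G = (3 + 4·7 + 23)/6 = 54/6 = 9

Forward pass:
ES_A = 0; EF_A = 10
ES_B = 10; EF_B = 10+3 = 13
ES_C = max(EF_A=10, EF_B=13) = 13; EF_C = 13+7 = 20
ES_D = 13; EF_D = 13+13 = 26
ES_E = 10; EF_E = 10+4 = 14
ES_F = 13; EF_F = 13+11 = 24
ES_G = max(EF_C=20, EF_D=26, EF_E=14, EF_F=24) = 26; EF_G = 26+9 = 35
Expected project duration μ = 35 weeks. Critical path: A → B → D → G.

35 weeks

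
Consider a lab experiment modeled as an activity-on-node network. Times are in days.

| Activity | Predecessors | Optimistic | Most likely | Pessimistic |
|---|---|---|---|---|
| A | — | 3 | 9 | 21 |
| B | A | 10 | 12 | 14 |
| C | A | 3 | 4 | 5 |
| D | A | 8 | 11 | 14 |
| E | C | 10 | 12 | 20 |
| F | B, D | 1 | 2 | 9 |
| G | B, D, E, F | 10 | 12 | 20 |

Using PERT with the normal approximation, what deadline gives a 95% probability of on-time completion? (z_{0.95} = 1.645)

46.3 days

te_A = (3 + 4·9 + 21)/6 = 60/6 = 10; σ²_A = ((21−3)/6)² = 9.000
te_B = (10 + 4·12 + 14)/6 = 72/6 = 12; σ²_B = ((14−10)/6)² = 0.444
te_C = (3 + 4·4 + 5)/6 = 24/6 = 4; σ²_C = ((5−3)/6)² = 0.111
te_D = (8 + 4·11 + 14)/6 = 66/6 = 11; σ²_D = ((14−8)/6)² = 1.000
te_E = (10 + 4·12 + 20)/6 = 78/6 = 13; σ²_E = ((20−10)/6)² = 2.778
te_F = (1 + 4·2 + 9)/6 = 18/6 = 3; σ²_F = ((9−1)/6)² = 1.778
te_G = (10 + 4·12 + 20)/6 = 78/6 = 13; σ²_G = ((20−10)/6)² = 2.778

Forward pass:
ES_A = 0; EF_A = 10
ES_B = 10; EF_B = 10+12 = 22
ES_C = 10; EF_C = 10+4 = 14
ES_D = 10; EF_D = 10+11 = 21
ES_E = 14; EF_E = 14+13 = 27
ES_F = max(EF_B=22, EF_D=21) = 22; EF_F = 22+3 = 25
ES_G = max(EF_B=22, EF_D=21, EF_E=27, EF_F=25) = 27; EF_G = 27+13 = 40
Expected project duration μ = 40 days. Critical path: A → C → E → G.

Variance along critical path = 9.000 + 0.111 + 2.778 + 2.778 = 14.667; σ = 3.830 days.
D = μ + z·σ = 40 + 1.645·3.830 = 46.3 days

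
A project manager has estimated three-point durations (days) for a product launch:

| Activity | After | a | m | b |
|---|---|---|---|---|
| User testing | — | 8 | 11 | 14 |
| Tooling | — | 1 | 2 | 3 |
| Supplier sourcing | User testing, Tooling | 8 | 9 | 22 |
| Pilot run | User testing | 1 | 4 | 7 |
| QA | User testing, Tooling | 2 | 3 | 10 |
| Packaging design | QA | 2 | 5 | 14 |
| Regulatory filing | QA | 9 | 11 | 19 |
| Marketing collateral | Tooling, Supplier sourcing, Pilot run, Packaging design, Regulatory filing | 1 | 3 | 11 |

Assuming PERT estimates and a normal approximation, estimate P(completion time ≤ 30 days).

te_User testing = (8 + 4·11 + 14)/6 = 66/6 = 11; σ²_User testing = ((14−8)/6)² = 1.000
te_Tooling = (1 + 4·2 + 3)/6 = 12/6 = 2; σ²_Tooling = ((3−1)/6)² = 0.111
te_Supplier sourcing = (8 + 4·9 + 22)/6 = 66/6 = 11; σ²_Supplier sourcing = ((22−8)/6)² = 5.444
te_Pilot run = (1 + 4·4 + 7)/6 = 24/6 = 4; σ²_Pilot run = ((7−1)/6)² = 1.000
te_QA = (2 + 4·3 + 10)/6 = 24/6 = 4; σ²_QA = ((10−2)/6)² = 1.778
te_Packaging design = (2 + 4·5 + 14)/6 = 36/6 = 6; σ²_Packaging design = ((14−2)/6)² = 4.000
te_Regulatory filing = (9 + 4·11 + 19)/6 = 72/6 = 12; σ²_Regulatory filing = ((19−9)/6)² = 2.778
te_Marketing collateral = (1 + 4·3 + 11)/6 = 24/6 = 4; σ²_Marketing collateral = ((11−1)/6)² = 2.778

Forward pass:
ES_User testing = 0; EF_User testing = 11
ES_Tooling = 0; EF_Tooling = 2
ES_Supplier sourcing = max(EF_User testing=11, EF_Tooling=2) = 11; EF_Supplier sourcing = 11+11 = 22
ES_Pilot run = 11; EF_Pilot run = 11+4 = 15
ES_QA = max(EF_User testing=11, EF_Tooling=2) = 11; EF_QA = 11+4 = 15
ES_Packaging design = 15; EF_Packaging design = 15+6 = 21
ES_Regulatory filing = 15; EF_Regulatory filing = 15+12 = 27
ES_Marketing collateral = max(EF_Tooling=2, EF_Supplier sourcing=22, EF_Pilot run=15, EF_Packaging design=21, EF_Regulatory filing=27) = 27; EF_Marketing collateral = 27+4 = 31
Expected project duration μ = 31 days. Critical path: User testing → QA → Regulatory filing → Marketing collateral.

Variance along critical path = 1.000 + 1.778 + 2.778 + 2.778 = 8.333; σ = √8.333 = 2.887 days.
Z = (30 − 31) / 2.887 = -0.346
P(T ≤ 30) = Φ(-0.346) ≈ 0.365

0.365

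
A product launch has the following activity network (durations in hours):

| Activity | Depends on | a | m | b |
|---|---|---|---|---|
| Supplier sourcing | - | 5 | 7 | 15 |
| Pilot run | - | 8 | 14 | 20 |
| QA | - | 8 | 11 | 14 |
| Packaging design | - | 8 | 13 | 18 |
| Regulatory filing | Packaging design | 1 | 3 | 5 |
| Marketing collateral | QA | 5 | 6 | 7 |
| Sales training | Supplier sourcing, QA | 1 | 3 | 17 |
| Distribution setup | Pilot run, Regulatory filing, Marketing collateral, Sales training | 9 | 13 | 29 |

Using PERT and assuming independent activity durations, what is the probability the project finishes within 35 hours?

te_Supplier sourcing = (5 + 4·7 + 15)/6 = 48/6 = 8; σ²_Supplier sourcing = ((15−5)/6)² = 2.778
te_Pilot run = (8 + 4·14 + 20)/6 = 84/6 = 14; σ²_Pilot run = ((20−8)/6)² = 4.000
te_QA = (8 + 4·11 + 14)/6 = 66/6 = 11; σ²_QA = ((14−8)/6)² = 1.000
te_Packaging design = (8 + 4·13 + 18)/6 = 78/6 = 13; σ²_Packaging design = ((18−8)/6)² = 2.778
te_Regulatory filing = (1 + 4·3 + 5)/6 = 18/6 = 3; σ²_Regulatory filing = ((5−1)/6)² = 0.444
te_Marketing collateral = (5 + 4·6 + 7)/6 = 36/6 = 6; σ²_Marketing collateral = ((7−5)/6)² = 0.111
te_Sales training = (1 + 4·3 + 17)/6 = 30/6 = 5; σ²_Sales training = ((17−1)/6)² = 7.111
te_Distribution setup = (9 + 4·13 + 29)/6 = 90/6 = 15; σ²_Distribution setup = ((29−9)/6)² = 11.111

Forward pass:
ES_Supplier sourcing = 0; EF_Supplier sourcing = 8
ES_Pilot run = 0; EF_Pilot run = 14
ES_QA = 0; EF_QA = 11
ES_Packaging design = 0; EF_Packaging design = 13
ES_Regulatory filing = 13; EF_Regulatory filing = 13+3 = 16
ES_Marketing collateral = 11; EF_Marketing collateral = 11+6 = 17
ES_Sales training = max(EF_Supplier sourcing=8, EF_QA=11) = 11; EF_Sales training = 11+5 = 16
ES_Distribution setup = max(EF_Pilot run=14, EF_Regulatory filing=16, EF_Marketing collateral=17, EF_Sales training=16) = 17; EF_Distribution setup = 17+15 = 32
Expected project duration μ = 32 hours. Critical path: QA → Marketing collateral → Distribution setup.

Variance along critical path = 1.000 + 0.111 + 11.111 = 12.222; σ = √12.222 = 3.496 hours.
Z = (35 − 32) / 3.496 = 0.858
P(T ≤ 35) = Φ(0.858) ≈ 0.805

0.805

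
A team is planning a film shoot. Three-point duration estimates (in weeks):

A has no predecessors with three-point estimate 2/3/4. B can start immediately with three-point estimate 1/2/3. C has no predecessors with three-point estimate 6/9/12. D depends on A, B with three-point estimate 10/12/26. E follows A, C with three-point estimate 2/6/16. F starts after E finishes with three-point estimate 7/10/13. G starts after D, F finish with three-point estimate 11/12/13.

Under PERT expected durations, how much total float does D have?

te_A = (2 + 4·3 + 4)/6 = 18/6 = 3
te_B = (1 + 4·2 + 3)/6 = 12/6 = 2
te_C = (6 + 4·9 + 12)/6 = 54/6 = 9
te_D = (10 + 4·12 + 26)/6 = 84/6 = 14
te_E = (2 + 4·6 + 16)/6 = 42/6 = 7
te_F = (7 + 4·10 + 13)/6 = 60/6 = 10
te_G = (11 + 4·12 + 13)/6 = 72/6 = 12

Forward pass:
ES_A = 0; EF_A = 3
ES_B = 0; EF_B = 2
ES_C = 0; EF_C = 9
ES_D = max(EF_A=3, EF_B=2) = 3; EF_D = 3+14 = 17
ES_E = max(EF_A=3, EF_C=9) = 9; EF_E = 9+7 = 16
ES_F = 16; EF_F = 16+10 = 26
ES_G = max(EF_D=17, EF_F=26) = 26; EF_G = 26+12 = 38
Expected project duration μ = 38 weeks. Critical path: C → E → F → G.

Backward pass:
LF_G = 38; LS_G = 38−12 = 26
LF_F = LS_G = 26; LS_F = 26−10 = 16
LF_E = LS_F = 16; LS_E = 16−7 = 9
LF_D = LS_G = 26; LS_D = 26−14 = 12
LF_C = LS_E = 9; LS_C = 9−9 = 0
LF_B = LS_D = 12; LS_B = 12−2 = 10
LF_A = min(LS_D=12, LS_E=9) = 9; LS_A = 9−3 = 6
Slack_D = LS_D − ES_D = 12 − 3 = 9

9 weeks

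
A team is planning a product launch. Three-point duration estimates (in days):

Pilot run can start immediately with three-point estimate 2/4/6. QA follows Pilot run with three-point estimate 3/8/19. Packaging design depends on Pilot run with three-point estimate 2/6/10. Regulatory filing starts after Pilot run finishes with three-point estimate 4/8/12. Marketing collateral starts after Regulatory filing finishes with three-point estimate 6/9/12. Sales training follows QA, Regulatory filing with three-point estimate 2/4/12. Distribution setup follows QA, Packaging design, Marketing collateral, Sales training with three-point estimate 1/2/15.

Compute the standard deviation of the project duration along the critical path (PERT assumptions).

2.94 days

te_Pilot run = (2 + 4·4 + 6)/6 = 24/6 = 4; σ²_Pilot run = ((6−2)/6)² = 0.444
te_QA = (3 + 4·8 + 19)/6 = 54/6 = 9; σ²_QA = ((19−3)/6)² = 7.111
te_Packaging design = (2 + 4·6 + 10)/6 = 36/6 = 6; σ²_Packaging design = ((10−2)/6)² = 1.778
te_Regulatory filing = (4 + 4·8 + 12)/6 = 48/6 = 8; σ²_Regulatory filing = ((12−4)/6)² = 1.778
te_Marketing collateral = (6 + 4·9 + 12)/6 = 54/6 = 9; σ²_Marketing collateral = ((12−6)/6)² = 1.000
te_Sales training = (2 + 4·4 + 12)/6 = 30/6 = 5; σ²_Sales training = ((12−2)/6)² = 2.778
te_Distribution setup = (1 + 4·2 + 15)/6 = 24/6 = 4; σ²_Distribution setup = ((15−1)/6)² = 5.444

Forward pass:
ES_Pilot run = 0; EF_Pilot run = 4
ES_QA = 4; EF_QA = 4+9 = 13
ES_Packaging design = 4; EF_Packaging design = 4+6 = 10
ES_Regulatory filing = 4; EF_Regulatory filing = 4+8 = 12
ES_Marketing collateral = 12; EF_Marketing collateral = 12+9 = 21
ES_Sales training = max(EF_QA=13, EF_Regulatory filing=12) = 13; EF_Sales training = 13+5 = 18
ES_Distribution setup = max(EF_QA=13, EF_Packaging design=10, EF_Marketing collateral=21, EF_Sales training=18) = 21; EF_Distribution setup = 21+4 = 25
Expected project duration μ = 25 days. Critical path: Pilot run → Regulatory filing → Marketing collateral → Distribution setup.

Variance along critical path = 0.444 + 1.778 + 1.000 + 5.444 = 8.667
σ = √8.667 = 2.944 days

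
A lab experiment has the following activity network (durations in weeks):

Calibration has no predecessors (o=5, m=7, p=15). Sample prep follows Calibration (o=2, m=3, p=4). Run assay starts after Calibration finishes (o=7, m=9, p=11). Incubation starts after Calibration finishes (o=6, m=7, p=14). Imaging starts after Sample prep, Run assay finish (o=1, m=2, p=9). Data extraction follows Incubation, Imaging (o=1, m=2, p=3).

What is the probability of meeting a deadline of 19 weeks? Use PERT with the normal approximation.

0.092

te_Calibration = (5 + 4·7 + 15)/6 = 48/6 = 8; σ²_Calibration = ((15−5)/6)² = 2.778
te_Sample prep = (2 + 4·3 + 4)/6 = 18/6 = 3; σ²_Sample prep = ((4−2)/6)² = 0.111
te_Run assay = (7 + 4·9 + 11)/6 = 54/6 = 9; σ²_Run assay = ((11−7)/6)² = 0.444
te_Incubation = (6 + 4·7 + 14)/6 = 48/6 = 8; σ²_Incubation = ((14−6)/6)² = 1.778
te_Imaging = (1 + 4·2 + 9)/6 = 18/6 = 3; σ²_Imaging = ((9−1)/6)² = 1.778
te_Data extraction = (1 + 4·2 + 3)/6 = 12/6 = 2; σ²_Data extraction = ((3−1)/6)² = 0.111

Forward pass:
ES_Calibration = 0; EF_Calibration = 8
ES_Sample prep = 8; EF_Sample prep = 8+3 = 11
ES_Run assay = 8; EF_Run assay = 8+9 = 17
ES_Incubation = 8; EF_Incubation = 8+8 = 16
ES_Imaging = max(EF_Sample prep=11, EF_Run assay=17) = 17; EF_Imaging = 17+3 = 20
ES_Data extraction = max(EF_Incubation=16, EF_Imaging=20) = 20; EF_Data extraction = 20+2 = 22
Expected project duration μ = 22 weeks. Critical path: Calibration → Run assay → Imaging → Data extraction.

Variance along critical path = 2.778 + 0.444 + 1.778 + 0.111 = 5.111; σ = √5.111 = 2.261 weeks.
Z = (19 − 22) / 2.261 = -1.327
P(T ≤ 19) = Φ(-1.327) ≈ 0.092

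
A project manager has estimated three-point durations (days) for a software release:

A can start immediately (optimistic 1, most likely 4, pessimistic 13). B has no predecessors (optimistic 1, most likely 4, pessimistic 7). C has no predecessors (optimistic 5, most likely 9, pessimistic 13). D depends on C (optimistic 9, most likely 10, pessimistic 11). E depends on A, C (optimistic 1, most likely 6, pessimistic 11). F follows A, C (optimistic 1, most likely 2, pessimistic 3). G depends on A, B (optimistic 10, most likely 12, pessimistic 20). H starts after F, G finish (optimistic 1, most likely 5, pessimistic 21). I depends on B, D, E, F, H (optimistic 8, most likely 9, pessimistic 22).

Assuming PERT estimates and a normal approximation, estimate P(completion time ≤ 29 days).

0.074

te_A = (1 + 4·4 + 13)/6 = 30/6 = 5; σ²_A = ((13−1)/6)² = 4.000
te_B = (1 + 4·4 + 7)/6 = 24/6 = 4; σ²_B = ((7−1)/6)² = 1.000
te_C = (5 + 4·9 + 13)/6 = 54/6 = 9; σ²_C = ((13−5)/6)² = 1.778
te_D = (9 + 4·10 + 11)/6 = 60/6 = 10; σ²_D = ((11−9)/6)² = 0.111
te_E = (1 + 4·6 + 11)/6 = 36/6 = 6; σ²_E = ((11−1)/6)² = 2.778
te_F = (1 + 4·2 + 3)/6 = 12/6 = 2; σ²_F = ((3−1)/6)² = 0.111
te_G = (10 + 4·12 + 20)/6 = 78/6 = 13; σ²_G = ((20−10)/6)² = 2.778
te_H = (1 + 4·5 + 21)/6 = 42/6 = 7; σ²_H = ((21−1)/6)² = 11.111
te_I = (8 + 4·9 + 22)/6 = 66/6 = 11; σ²_I = ((22−8)/6)² = 5.444

Forward pass:
ES_A = 0; EF_A = 5
ES_B = 0; EF_B = 4
ES_C = 0; EF_C = 9
ES_D = 9; EF_D = 9+10 = 19
ES_E = max(EF_A=5, EF_C=9) = 9; EF_E = 9+6 = 15
ES_F = max(EF_A=5, EF_C=9) = 9; EF_F = 9+2 = 11
ES_G = max(EF_A=5, EF_B=4) = 5; EF_G = 5+13 = 18
ES_H = max(EF_F=11, EF_G=18) = 18; EF_H = 18+7 = 25
ES_I = max(EF_B=4, EF_D=19, EF_E=15, EF_F=11, EF_H=25) = 25; EF_I = 25+11 = 36
Expected project duration μ = 36 days. Critical path: A → G → H → I.

Variance along critical path = 4.000 + 2.778 + 11.111 + 5.444 = 23.333; σ = √23.333 = 4.830 days.
Z = (29 − 36) / 4.830 = -1.449
P(T ≤ 29) = Φ(-1.449) ≈ 0.074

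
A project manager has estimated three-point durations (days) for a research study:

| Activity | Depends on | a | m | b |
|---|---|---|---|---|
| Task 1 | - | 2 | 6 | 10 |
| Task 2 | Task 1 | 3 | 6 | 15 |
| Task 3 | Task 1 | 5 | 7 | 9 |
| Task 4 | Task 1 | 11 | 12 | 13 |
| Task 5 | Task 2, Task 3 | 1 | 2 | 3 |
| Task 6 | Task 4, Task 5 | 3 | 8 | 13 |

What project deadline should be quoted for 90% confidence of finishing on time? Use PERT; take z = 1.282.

te_Task 1 = (2 + 4·6 + 10)/6 = 36/6 = 6; σ²_Task 1 = ((10−2)/6)² = 1.778
te_Task 2 = (3 + 4·6 + 15)/6 = 42/6 = 7; σ²_Task 2 = ((15−3)/6)² = 4.000
te_Task 3 = (5 + 4·7 + 9)/6 = 42/6 = 7; σ²_Task 3 = ((9−5)/6)² = 0.444
te_Task 4 = (11 + 4·12 + 13)/6 = 72/6 = 12; σ²_Task 4 = ((13−11)/6)² = 0.111
te_Task 5 = (1 + 4·2 + 3)/6 = 12/6 = 2; σ²_Task 5 = ((3−1)/6)² = 0.111
te_Task 6 = (3 + 4·8 + 13)/6 = 48/6 = 8; σ²_Task 6 = ((13−3)/6)² = 2.778

Forward pass:
ES_Task 1 = 0; EF_Task 1 = 6
ES_Task 2 = 6; EF_Task 2 = 6+7 = 13
ES_Task 3 = 6; EF_Task 3 = 6+7 = 13
ES_Task 4 = 6; EF_Task 4 = 6+12 = 18
ES_Task 5 = max(EF_Task 2=13, EF_Task 3=13) = 13; EF_Task 5 = 13+2 = 15
ES_Task 6 = max(EF_Task 4=18, EF_Task 5=15) = 18; EF_Task 6 = 18+8 = 26
Expected project duration μ = 26 days. Critical path: Task 1 → Task 4 → Task 6.

Variance along critical path = 1.778 + 0.111 + 2.778 = 4.667; σ = 2.160 days.
D = μ + z·σ = 26 + 1.282·2.160 = 28.8 days

28.8 days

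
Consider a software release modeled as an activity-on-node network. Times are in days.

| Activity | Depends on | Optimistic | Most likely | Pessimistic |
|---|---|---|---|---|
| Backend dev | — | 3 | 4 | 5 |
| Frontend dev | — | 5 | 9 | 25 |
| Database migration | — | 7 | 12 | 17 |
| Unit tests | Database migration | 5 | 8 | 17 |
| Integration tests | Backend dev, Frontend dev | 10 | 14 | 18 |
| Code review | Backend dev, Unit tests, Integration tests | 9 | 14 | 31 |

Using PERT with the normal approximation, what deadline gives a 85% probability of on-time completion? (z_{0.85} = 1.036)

46.3 days

te_Backend dev = (3 + 4·4 + 5)/6 = 24/6 = 4; σ²_Backend dev = ((5−3)/6)² = 0.111
te_Frontend dev = (5 + 4·9 + 25)/6 = 66/6 = 11; σ²_Frontend dev = ((25−5)/6)² = 11.111
te_Database migration = (7 + 4·12 + 17)/6 = 72/6 = 12; σ²_Database migration = ((17−7)/6)² = 2.778
te_Unit tests = (5 + 4·8 + 17)/6 = 54/6 = 9; σ²_Unit tests = ((17−5)/6)² = 4.000
te_Integration tests = (10 + 4·14 + 18)/6 = 84/6 = 14; σ²_Integration tests = ((18−10)/6)² = 1.778
te_Code review = (9 + 4·14 + 31)/6 = 96/6 = 16; σ²_Code review = ((31−9)/6)² = 13.444

Forward pass:
ES_Backend dev = 0; EF_Backend dev = 4
ES_Frontend dev = 0; EF_Frontend dev = 11
ES_Database migration = 0; EF_Database migration = 12
ES_Unit tests = 12; EF_Unit tests = 12+9 = 21
ES_Integration tests = max(EF_Backend dev=4, EF_Frontend dev=11) = 11; EF_Integration tests = 11+14 = 25
ES_Code review = max(EF_Backend dev=4, EF_Unit tests=21, EF_Integration tests=25) = 25; EF_Code review = 25+16 = 41
Expected project duration μ = 41 days. Critical path: Frontend dev → Integration tests → Code review.

Variance along critical path = 11.111 + 1.778 + 13.444 = 26.333; σ = 5.132 days.
D = μ + z·σ = 41 + 1.036·5.132 = 46.3 days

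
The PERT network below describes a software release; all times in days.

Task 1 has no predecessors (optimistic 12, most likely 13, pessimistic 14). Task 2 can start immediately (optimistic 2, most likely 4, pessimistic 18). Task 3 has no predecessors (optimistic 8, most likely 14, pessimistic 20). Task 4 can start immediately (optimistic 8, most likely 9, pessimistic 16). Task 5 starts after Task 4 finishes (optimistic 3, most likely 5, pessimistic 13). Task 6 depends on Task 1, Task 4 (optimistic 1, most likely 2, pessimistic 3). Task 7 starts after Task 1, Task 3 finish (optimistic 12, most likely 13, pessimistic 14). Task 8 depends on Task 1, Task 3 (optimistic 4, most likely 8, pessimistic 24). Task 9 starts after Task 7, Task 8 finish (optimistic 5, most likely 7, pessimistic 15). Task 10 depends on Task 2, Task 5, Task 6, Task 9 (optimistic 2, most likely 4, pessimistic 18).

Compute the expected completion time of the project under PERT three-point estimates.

41 days

te_Task 1 = (12 + 4·13 + 14)/6 = 78/6 = 13
te_Task 2 = (2 + 4·4 + 18)/6 = 36/6 = 6
te_Task 3 = (8 + 4·14 + 20)/6 = 84/6 = 14
te_Task 4 = (8 + 4·9 + 16)/6 = 60/6 = 10
te_Task 5 = (3 + 4·5 + 13)/6 = 36/6 = 6
te_Task 6 = (1 + 4·2 + 3)/6 = 12/6 = 2
te_Task 7 = (12 + 4·13 + 14)/6 = 78/6 = 13
te_Task 8 = (4 + 4·8 + 24)/6 = 60/6 = 10
te_Task 9 = (5 + 4·7 + 15)/6 = 48/6 = 8
te_Task 10 = (2 + 4·4 + 18)/6 = 36/6 = 6

Forward pass:
ES_Task 1 = 0; EF_Task 1 = 13
ES_Task 2 = 0; EF_Task 2 = 6
ES_Task 3 = 0; EF_Task 3 = 14
ES_Task 4 = 0; EF_Task 4 = 10
ES_Task 5 = 10; EF_Task 5 = 10+6 = 16
ES_Task 6 = max(EF_Task 1=13, EF_Task 4=10) = 13; EF_Task 6 = 13+2 = 15
ES_Task 7 = max(EF_Task 1=13, EF_Task 3=14) = 14; EF_Task 7 = 14+13 = 27
ES_Task 8 = max(EF_Task 1=13, EF_Task 3=14) = 14; EF_Task 8 = 14+10 = 24
ES_Task 9 = max(EF_Task 7=27, EF_Task 8=24) = 27; EF_Task 9 = 27+8 = 35
ES_Task 10 = max(EF_Task 2=6, EF_Task 5=16, EF_Task 6=15, EF_Task 9=35) = 35; EF_Task 10 = 35+6 = 41
Expected project duration μ = 41 days. Critical path: Task 3 → Task 7 → Task 9 → Task 10.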